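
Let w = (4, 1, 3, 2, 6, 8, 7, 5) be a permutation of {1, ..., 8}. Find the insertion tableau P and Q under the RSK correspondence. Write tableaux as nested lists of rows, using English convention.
P = [[1, 2, 5, 7], [3, 6], [4, 8]], Q = [[1, 3, 5, 6], [2, 7], [4, 8]]

Insert each entry of the permutation into P by Schensted row insertion, recording in Q the position of each new cell.

Insert 4: appended to row 1. P = [[4]], Q = [[1]].
Insert 1: 1 bumps 4 from row 1; 4 starts row 2. P = [[1], [4]], Q = [[1], [2]].
Insert 3: appended to row 1. P = [[1, 3], [4]], Q = [[1, 3], [2]].
Insert 2: 2 bumps 3 from row 1; 3 bumps 4 from row 2; 4 starts row 3. P = [[1, 2], [3], [4]], Q = [[1, 3], [2], [4]].
Insert 6: appended to row 1. P = [[1, 2, 6], [3], [4]], Q = [[1, 3, 5], [2], [4]].
Insert 8: appended to row 1. P = [[1, 2, 6, 8], [3], [4]], Q = [[1, 3, 5, 6], [2], [4]].
Insert 7: 7 bumps 8 from row 1; 8 appends to row 2. P = [[1, 2, 6, 7], [3, 8], [4]], Q = [[1, 3, 5, 6], [2, 7], [4]].
Insert 5: 5 bumps 6 from row 1; 6 bumps 8 from row 2; 8 appends to row 3. P = [[1, 2, 5, 7], [3, 6], [4, 8]], Q = [[1, 3, 5, 6], [2, 7], [4, 8]].

So P = [[1, 2, 5, 7], [3, 6], [4, 8]], Q = [[1, 3, 5, 6], [2, 7], [4, 8]].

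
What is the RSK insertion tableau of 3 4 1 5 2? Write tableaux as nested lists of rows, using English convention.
P = [[1, 2, 5], [3, 4]]

Insert 3: appended to row 1. P = [[3]].
Insert 4: appended to row 1. P = [[3, 4]].
Insert 1: 1 bumps 3 from row 1; 3 starts row 2. P = [[1, 4], [3]].
Insert 5: appended to row 1. P = [[1, 4, 5], [3]].
Insert 2: 2 bumps 4 from row 1; 4 appends to row 2. P = [[1, 2, 5], [3, 4]].

So P = [[1, 2, 5], [3, 4]].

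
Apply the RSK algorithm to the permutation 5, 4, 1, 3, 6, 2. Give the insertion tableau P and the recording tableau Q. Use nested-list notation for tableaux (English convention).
P = [[1, 2, 6], [3], [4], [5]], Q = [[1, 4, 5], [2], [3], [6]]

Insert each entry of the permutation into P by Schensted row insertion, recording in Q the position of each new cell.

Insert 5: appended to row 1. P = [[5]].
Insert 4: 4 bumps 5 from row 1; 5 starts row 2. P = [[4], [5]].
Insert 1: 1 bumps 4 from row 1; 4 bumps 5 from row 2; 5 starts row 3. P = [[1], [4], [5]].
Insert 3: appended to row 1. P = [[1, 3], [4], [5]].
Insert 6: appended to row 1. P = [[1, 3, 6], [4], [5]].
Insert 2: 2 bumps 3 from row 1; 3 bumps 4 from row 2; 4 bumps 5 from row 3; 5 starts row 4. P = [[1, 2, 6], [3], [4], [5]].

So P = [[1, 2, 6], [3], [4], [5]], Q = [[1, 4, 5], [2], [3], [6]].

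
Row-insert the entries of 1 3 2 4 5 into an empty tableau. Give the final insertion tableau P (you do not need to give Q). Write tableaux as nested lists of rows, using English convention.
P = [[1, 2, 4, 5], [3]]

Insert 1: appended to row 1. P = [[1]].
Insert 3: appended to row 1. P = [[1, 3]].
Insert 2: 2 bumps 3 from row 1; 3 starts row 2. P = [[1, 2], [3]].
Insert 4: appended to row 1. P = [[1, 2, 4], [3]].
Insert 5: appended to row 1. P = [[1, 2, 4, 5], [3]].

So P = [[1, 2, 4, 5], [3]].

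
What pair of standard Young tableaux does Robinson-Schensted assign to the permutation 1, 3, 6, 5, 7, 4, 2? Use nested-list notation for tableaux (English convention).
Insert each entry of the permutation into P by Schensted row insertion, recording in Q the position of each new cell.

Insert 1: appended to row 1. P = [[1]].
Insert 3: appended to row 1. P = [[1, 3]].
Insert 6: appended to row 1. P = [[1, 3, 6]].
Insert 5: 5 bumps 6 from row 1; 6 starts row 2. P = [[1, 3, 5], [6]].
Insert 7: appended to row 1. P = [[1, 3, 5, 7], [6]].
Insert 4: 4 bumps 5 from row 1; 5 bumps 6 from row 2; 6 starts row 3. P = [[1, 3, 4, 7], [5], [6]].
Insert 2: 2 bumps 3 from row 1; 3 bumps 5 from row 2; 5 bumps 6 from row 3; 6 starts row 4. P = [[1, 2, 4, 7], [3], [5], [6]].

So P = [[1, 2, 4, 7], [3], [5], [6]], Q = [[1, 2, 3, 5], [4], [6], [7]].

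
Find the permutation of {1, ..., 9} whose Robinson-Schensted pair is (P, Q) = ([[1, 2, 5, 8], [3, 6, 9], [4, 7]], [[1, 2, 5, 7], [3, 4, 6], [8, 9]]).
4 7 1 3 9 6 8 2 5

Reverse the RSK construction: for i from n down to 1, find the cell of Q containing i, remove the entry at that cell from P, and reverse-bump it up through P; the value ejected from row 1 is w(i).

Step i=9: Q has 9 at row 3, column 2; remove 7 from row 3 of P and reverse-bump: 7 enters row 2 and ejects 6; 6 enters row 1 and ejects 5. So w(9) = 5. P is now [[1, 2, 6, 8], [3, 7, 9], [4]].
Step i=8: Q has 8 at row 3, column 1; remove 4 from row 3 of P and reverse-bump: 4 enters row 2 and ejects 3; 3 enters row 1 and ejects 2. So w(8) = 2. P is now [[1, 3, 6, 8], [4, 7, 9]].
Step i=7: Q has 7 at row 1, column 4; remove that cell from P, ejecting 8. So w(7) = 8. P is now [[1, 3, 6], [4, 7, 9]].
Step i=6: Q has 6 at row 2, column 3; remove 9 from row 2 of P and reverse-bump: 9 enters row 1 and ejects 6. So w(6) = 6. P is now [[1, 3, 9], [4, 7]].
Step i=5: Q has 5 at row 1, column 3; remove that cell from P, ejecting 9. So w(5) = 9. P is now [[1, 3], [4, 7]].
Step i=4: Q has 4 at row 2, column 2; remove 7 from row 2 of P and reverse-bump: 7 enters row 1 and ejects 3. So w(4) = 3. P is now [[1, 7], [4]].
Step i=3: Q has 3 at row 2, column 1; remove 4 from row 2 of P and reverse-bump: 4 enters row 1 and ejects 1. So w(3) = 1. P is now [[4, 7]].
Step i=2: Q has 2 at row 1, column 2; remove that cell from P, ejecting 7. So w(2) = 7. P is now [[4]].
Step i=1: Q has 1 at row 1, column 1; remove that cell from P, ejecting 4. So w(1) = 4. P is now [].

So w = 4 7 1 3 9 6 8 2 5.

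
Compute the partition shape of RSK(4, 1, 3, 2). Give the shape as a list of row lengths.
[2, 1, 1]

Row-insert each entry into an empty tableau.

After inserting 4: P = [[4]].
After inserting 1: P = [[1], [4]].
After inserting 3: P = [[1, 3], [4]].
After inserting 2: P = [[1, 2], [3], [4]].

The final insertion tableau P = [[1, 2], [3], [4]] has shape [2, 1, 1].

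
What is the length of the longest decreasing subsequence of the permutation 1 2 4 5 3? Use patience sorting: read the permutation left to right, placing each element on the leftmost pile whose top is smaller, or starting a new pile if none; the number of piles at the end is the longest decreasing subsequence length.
2

1: new pile. tops = [1]
2: onto pile 1 (replacing 1). tops = [2]
4: onto pile 1 (replacing 2). tops = [4]
5: onto pile 1 (replacing 4). tops = [5]
3: new pile. tops = [5, 3]

2 piles, so the longest decreasing subsequence has length 2.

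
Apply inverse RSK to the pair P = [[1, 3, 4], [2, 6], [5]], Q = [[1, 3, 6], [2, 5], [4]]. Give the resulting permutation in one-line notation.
Reverse the RSK construction: for i from n down to 1, find the cell of Q containing i, remove the entry at that cell from P, and reverse-bump it up through P; the value ejected from row 1 is w(i).

Step i=6: Q has 6 at row 1, column 3; remove that cell from P, ejecting 4. So w(6) = 4. P is now [[1, 3], [2, 6], [5]].
Step i=5: Q has 5 at row 2, column 2; remove 6 from row 2 of P and reverse-bump: 6 enters row 1 and ejects 3. So w(5) = 3. P is now [[1, 6], [2], [5]].
Step i=4: Q has 4 at row 3, column 1; remove 5 from row 3 of P and reverse-bump: 5 enters row 2 and ejects 2; 2 enters row 1 and ejects 1. So w(4) = 1. P is now [[2, 6], [5]].
Step i=3: Q has 3 at row 1, column 2; remove that cell from P, ejecting 6. So w(3) = 6. P is now [[2], [5]].
Step i=2: Q has 2 at row 2, column 1; remove 5 from row 2 of P and reverse-bump: 5 enters row 1 and ejects 2. So w(2) = 2. P is now [[5]].
Step i=1: Q has 1 at row 1, column 1; remove that cell from P, ejecting 5. So w(1) = 5. P is now [].

So w = 5 2 6 1 3 4.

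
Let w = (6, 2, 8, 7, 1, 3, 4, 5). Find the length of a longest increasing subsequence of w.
4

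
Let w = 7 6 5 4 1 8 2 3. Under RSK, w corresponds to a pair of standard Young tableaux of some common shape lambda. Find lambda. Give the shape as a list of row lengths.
[3, 2, 1, 1, 1]

RSK row insertion gives P = [[1, 2, 3], [4, 8], [5], [6], [7]], which has shape [3, 2, 1, 1, 1].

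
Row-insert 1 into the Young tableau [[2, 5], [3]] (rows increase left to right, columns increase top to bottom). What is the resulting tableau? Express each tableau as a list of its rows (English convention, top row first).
[[1, 5], [2], [3]]

In row 1, 1 replaces 2 (the leftmost entry greater than 1); 2 is bumped to row 2. In row 2, 2 replaces 3 (the leftmost entry greater than 2); 3 is bumped to row 3. 3 starts a new row 3. The new tableau is [[1, 5], [2], [3]].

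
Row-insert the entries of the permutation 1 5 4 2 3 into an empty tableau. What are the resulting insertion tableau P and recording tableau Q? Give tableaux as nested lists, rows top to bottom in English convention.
P = [[1, 2, 3], [4], [5]], Q = [[1, 2, 5], [3], [4]]

Insert each entry of the permutation into P by Schensted row insertion, recording in Q the position of each new cell.

Insert 1: appended to row 1. P = [[1]], Q = [[1]].
Insert 5: appended to row 1. P = [[1, 5]], Q = [[1, 2]].
Insert 4: 4 bumps 5 from row 1; 5 starts row 2. P = [[1, 4], [5]], Q = [[1, 2], [3]].
Insert 2: 2 bumps 4 from row 1; 4 bumps 5 from row 2; 5 starts row 3. P = [[1, 2], [4], [5]], Q = [[1, 2], [3], [4]].
Insert 3: appended to row 1. P = [[1, 2, 3], [4], [5]], Q = [[1, 2, 5], [3], [4]].

So P = [[1, 2, 3], [4], [5]], Q = [[1, 2, 5], [3], [4]].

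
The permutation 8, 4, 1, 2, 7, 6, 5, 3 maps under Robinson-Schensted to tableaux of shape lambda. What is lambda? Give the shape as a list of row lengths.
Row-insert each entry into an empty tableau.

After inserting 8: P = [[8]].
After inserting 4: P = [[4], [8]].
After inserting 1: P = [[1], [4], [8]].
After inserting 2: P = [[1, 2], [4], [8]].
After inserting 7: P = [[1, 2, 7], [4], [8]].
After inserting 6: P = [[1, 2, 6], [4, 7], [8]].
After inserting 5: P = [[1, 2, 5], [4, 6], [7], [8]].
After inserting 3: P = [[1, 2, 3], [4, 5], [6], [7], [8]].

The final insertion tableau P = [[1, 2, 3], [4, 5], [6], [7], [8]] has shape [3, 2, 1, 1, 1].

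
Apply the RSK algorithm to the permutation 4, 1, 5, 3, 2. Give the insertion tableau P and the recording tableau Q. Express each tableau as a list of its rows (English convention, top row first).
Insert each entry of the permutation into P by Schensted row insertion, recording in Q the position of each new cell.

After inserting 4: P = [[4]].
After inserting 1: P = [[1], [4]].
After inserting 5: P = [[1, 5], [4]].
After inserting 3: P = [[1, 3], [4, 5]].
After inserting 2: P = [[1, 2], [3, 5], [4]].

So P = [[1, 2], [3, 5], [4]], Q = [[1, 3], [2, 4], [5]].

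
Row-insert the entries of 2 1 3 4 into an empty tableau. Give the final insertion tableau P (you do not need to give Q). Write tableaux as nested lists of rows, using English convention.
After inserting 2: P = [[2]].
After inserting 1: P = [[1], [2]].
After inserting 3: P = [[1, 3], [2]].
After inserting 4: P = [[1, 3, 4], [2]].

So P = [[1, 3, 4], [2]].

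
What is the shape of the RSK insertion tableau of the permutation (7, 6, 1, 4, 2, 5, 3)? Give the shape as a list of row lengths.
[3, 2, 1, 1]

Row-insert each entry into an empty tableau.

After inserting 7: P = [[7]].
After inserting 6: P = [[6], [7]].
After inserting 1: P = [[1], [6], [7]].
After inserting 4: P = [[1, 4], [6], [7]].
After inserting 2: P = [[1, 2], [4], [6], [7]].
After inserting 5: P = [[1, 2, 5], [4], [6], [7]].
After inserting 3: P = [[1, 2, 3], [4, 5], [6], [7]].

The final insertion tableau P = [[1, 2, 3], [4, 5], [6], [7]] has shape [3, 2, 1, 1].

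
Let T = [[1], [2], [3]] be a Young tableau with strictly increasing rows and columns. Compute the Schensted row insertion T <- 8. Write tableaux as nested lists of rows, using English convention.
[[1, 8], [2], [3]]

8 is larger than every entry of row 1, so it is appended to row 1. The new tableau is [[1, 8], [2], [3]].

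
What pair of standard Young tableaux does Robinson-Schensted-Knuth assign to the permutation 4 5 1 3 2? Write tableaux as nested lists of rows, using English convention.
Insert each entry of the permutation into P by Schensted row insertion, recording in Q the position of each new cell.

After inserting 4: P = [[4]].
After inserting 5: P = [[4, 5]].
After inserting 1: P = [[1, 5], [4]].
After inserting 3: P = [[1, 3], [4, 5]].
After inserting 2: P = [[1, 2], [3, 5], [4]].

So P = [[1, 2], [3, 5], [4]], Q = [[1, 2], [3, 4], [5]].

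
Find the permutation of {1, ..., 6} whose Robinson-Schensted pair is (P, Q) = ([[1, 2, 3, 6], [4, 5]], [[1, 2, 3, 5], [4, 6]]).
Reverse RSK: for i = n, n-1, ..., 1, locate i in Q, remove the corresponding corner cell from P, and reverse-bump its entry up through P; the value ejected from row 1 is w(i).

So w = 1 4 5 2 6 3.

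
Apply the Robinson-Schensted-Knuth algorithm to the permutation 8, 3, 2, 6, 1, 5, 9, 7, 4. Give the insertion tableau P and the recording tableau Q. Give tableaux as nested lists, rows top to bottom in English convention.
P = [[1, 4, 7], [2, 5, 9], [3, 6], [8]], Q = [[1, 4, 7], [2, 6, 8], [3, 9], [5]]

Insert each entry of the permutation into P by Schensted row insertion, recording in Q the position of each new cell.

Insert 8: appended to row 1. P = [[8]], Q = [[1]].
Insert 3: 3 bumps 8 from row 1; 8 starts row 2. P = [[3], [8]], Q = [[1], [2]].
Insert 2: 2 bumps 3 from row 1; 3 bumps 8 from row 2; 8 starts row 3. P = [[2], [3], [8]], Q = [[1], [2], [3]].
Insert 6: appended to row 1. P = [[2, 6], [3], [8]], Q = [[1, 4], [2], [3]].
Insert 1: 1 bumps 2 from row 1; 2 bumps 3 from row 2; 3 bumps 8 from row 3; 8 starts row 4. P = [[1, 6], [2], [3], [8]], Q = [[1, 4], [2], [3], [5]].
Insert 5: 5 bumps 6 from row 1; 6 appends to row 2. P = [[1, 5], [2, 6], [3], [8]], Q = [[1, 4], [2, 6], [3], [5]].
Insert 9: appended to row 1. P = [[1, 5, 9], [2, 6], [3], [8]], Q = [[1, 4, 7], [2, 6], [3], [5]].
Insert 7: 7 bumps 9 from row 1; 9 appends to row 2. P = [[1, 5, 7], [2, 6, 9], [3], [8]], Q = [[1, 4, 7], [2, 6, 8], [3], [5]].
Insert 4: 4 bumps 5 from row 1; 5 bumps 6 from row 2; 6 appends to row 3. P = [[1, 4, 7], [2, 5, 9], [3, 6], [8]], Q = [[1, 4, 7], [2, 6, 8], [3, 9], [5]].

So P = [[1, 4, 7], [2, 5, 9], [3, 6], [8]], Q = [[1, 4, 7], [2, 6, 8], [3, 9], [5]].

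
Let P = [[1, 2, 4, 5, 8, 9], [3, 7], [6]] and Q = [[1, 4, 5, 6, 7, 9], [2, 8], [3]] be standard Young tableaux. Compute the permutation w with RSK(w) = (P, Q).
6 3 1 2 4 7 8 5 9

Reverse the RSK construction: for i from n down to 1, find the cell of Q containing i, remove the entry at that cell from P, and reverse-bump it up through P; the value ejected from row 1 is w(i).

Step i=9: Q has 9 at row 1, column 6; remove that cell from P, ejecting 9. So w(9) = 9. P is now [[1, 2, 4, 5, 8], [3, 7], [6]].
Step i=8: Q has 8 at row 2, column 2; remove 7 from row 2 of P and reverse-bump: 7 enters row 1 and ejects 5. So w(8) = 5. P is now [[1, 2, 4, 7, 8], [3], [6]].
Step i=7: Q has 7 at row 1, column 5; remove that cell from P, ejecting 8. So w(7) = 8. P is now [[1, 2, 4, 7], [3], [6]].
Step i=6: Q has 6 at row 1, column 4; remove that cell from P, ejecting 7. So w(6) = 7. P is now [[1, 2, 4], [3], [6]].
Step i=5: Q has 5 at row 1, column 3; remove that cell from P, ejecting 4. So w(5) = 4. P is now [[1, 2], [3], [6]].
Step i=4: Q has 4 at row 1, column 2; remove that cell from P, ejecting 2. So w(4) = 2. P is now [[1], [3], [6]].
Step i=3: Q has 3 at row 3, column 1; remove 6 from row 3 of P and reverse-bump: 6 enters row 2 and ejects 3; 3 enters row 1 and ejects 1. So w(3) = 1. P is now [[3], [6]].
Step i=2: Q has 2 at row 2, column 1; remove 6 from row 2 of P and reverse-bump: 6 enters row 1 and ejects 3. So w(2) = 3. P is now [[6]].
Step i=1: Q has 1 at row 1, column 1; remove that cell from P, ejecting 6. So w(1) = 6. P is now [].

So w = 6 3 1 2 4 7 8 5 9.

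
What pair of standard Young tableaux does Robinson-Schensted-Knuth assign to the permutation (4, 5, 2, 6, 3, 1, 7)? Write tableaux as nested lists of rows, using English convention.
P = [[1, 3, 6, 7], [2, 5], [4]], Q = [[1, 2, 4, 7], [3, 5], [6]]

Insert each entry of the permutation into P by Schensted row insertion, recording in Q the position of each new cell.

Insert 4: appended to row 1. P = [[4]].
Insert 5: appended to row 1. P = [[4, 5]].
Insert 2: 2 bumps 4 from row 1; 4 starts row 2. P = [[2, 5], [4]].
Insert 6: appended to row 1. P = [[2, 5, 6], [4]].
Insert 3: 3 bumps 5 from row 1; 5 appends to row 2. P = [[2, 3, 6], [4, 5]].
Insert 1: 1 bumps 2 from row 1; 2 bumps 4 from row 2; 4 starts row 3. P = [[1, 3, 6], [2, 5], [4]].
Insert 7: appended to row 1. P = [[1, 3, 6, 7], [2, 5], [4]].

So P = [[1, 3, 6, 7], [2, 5], [4]], Q = [[1, 2, 4, 7], [3, 5], [6]].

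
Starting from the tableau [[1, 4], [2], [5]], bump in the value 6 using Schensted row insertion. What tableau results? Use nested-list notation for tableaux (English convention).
6 is larger than every entry of row 1, so it is appended to row 1. The new tableau is [[1, 4, 6], [2], [5]].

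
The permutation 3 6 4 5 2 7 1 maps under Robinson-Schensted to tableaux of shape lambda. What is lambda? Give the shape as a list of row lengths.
[4, 1, 1, 1]

RSK row insertion gives P = [[1, 4, 5, 7], [2], [3], [6]], which has shape [4, 1, 1, 1].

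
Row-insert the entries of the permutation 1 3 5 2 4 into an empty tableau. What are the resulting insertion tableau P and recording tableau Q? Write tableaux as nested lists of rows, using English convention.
P = [[1, 2, 4], [3, 5]], Q = [[1, 2, 3], [4, 5]]

Insert each entry of the permutation into P by Schensted row insertion, recording in Q the position of each new cell.

Insert 1: appended to row 1. P = [[1]].
Insert 3: appended to row 1. P = [[1, 3]].
Insert 5: appended to row 1. P = [[1, 3, 5]].
Insert 2: 2 bumps 3 from row 1; 3 starts row 2. P = [[1, 2, 5], [3]].
Insert 4: 4 bumps 5 from row 1; 5 appends to row 2. P = [[1, 2, 4], [3, 5]].

So P = [[1, 2, 4], [3, 5]], Q = [[1, 2, 3], [4, 5]].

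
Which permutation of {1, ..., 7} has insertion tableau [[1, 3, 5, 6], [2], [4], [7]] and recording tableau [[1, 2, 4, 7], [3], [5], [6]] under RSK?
2 7 4 5 3 1 6

Reverse the RSK construction: for i from n down to 1, find the cell of Q containing i, remove the entry at that cell from P, and reverse-bump it up through P; the value ejected from row 1 is w(i).

Step i=7: Q has 7 at row 1, column 4; remove that cell from P, ejecting 6. So w(7) = 6. P is now [[1, 3, 5], [2], [4], [7]].
Step i=6: Q has 6 at row 4, column 1; remove 7 from row 4 of P and reverse-bump: 7 enters row 3 and ejects 4; 4 enters row 2 and ejects 2; 2 enters row 1 and ejects 1. So w(6) = 1. P is now [[2, 3, 5], [4], [7]].
Step i=5: Q has 5 at row 3, column 1; remove 7 from row 3 of P and reverse-bump: 7 enters row 2 and ejects 4; 4 enters row 1 and ejects 3. So w(5) = 3. P is now [[2, 4, 5], [7]].
Step i=4: Q has 4 at row 1, column 3; remove that cell from P, ejecting 5. So w(4) = 5. P is now [[2, 4], [7]].
Step i=3: Q has 3 at row 2, column 1; remove 7 from row 2 of P and reverse-bump: 7 enters row 1 and ejects 4. So w(3) = 4. P is now [[2, 7]].
Step i=2: Q has 2 at row 1, column 2; remove that cell from P, ejecting 7. So w(2) = 7. P is now [[2]].
Step i=1: Q has 1 at row 1, column 1; remove that cell from P, ejecting 2. So w(1) = 2. P is now [].

So w = 2 7 4 5 3 1 6.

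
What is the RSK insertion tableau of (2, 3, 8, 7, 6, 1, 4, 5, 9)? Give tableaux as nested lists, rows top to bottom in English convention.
After inserting 2: P = [[2]].
After inserting 3: P = [[2, 3]].
After inserting 8: P = [[2, 3, 8]].
After inserting 7: P = [[2, 3, 7], [8]].
After inserting 6: P = [[2, 3, 6], [7], [8]].
After inserting 1: P = [[1, 3, 6], [2], [7], [8]].
After inserting 4: P = [[1, 3, 4], [2, 6], [7], [8]].
After inserting 5: P = [[1, 3, 4, 5], [2, 6], [7], [8]].
After inserting 9: P = [[1, 3, 4, 5, 9], [2, 6], [7], [8]].

So P = [[1, 3, 4, 5, 9], [2, 6], [7], [8]].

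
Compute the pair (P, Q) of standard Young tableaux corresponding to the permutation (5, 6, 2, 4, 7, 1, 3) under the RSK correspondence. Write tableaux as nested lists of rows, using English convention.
P = [[1, 3, 7], [2, 4], [5, 6]], Q = [[1, 2, 5], [3, 4], [6, 7]]

Insert each entry of the permutation into P by Schensted row insertion, recording in Q the position of each new cell.

Insert 5: appended to row 1. P = [[5]], Q = [[1]].
Insert 6: appended to row 1. P = [[5, 6]], Q = [[1, 2]].
Insert 2: 2 bumps 5 from row 1; 5 starts row 2. P = [[2, 6], [5]], Q = [[1, 2], [3]].
Insert 4: 4 bumps 6 from row 1; 6 appends to row 2. P = [[2, 4], [5, 6]], Q = [[1, 2], [3, 4]].
Insert 7: appended to row 1. P = [[2, 4, 7], [5, 6]], Q = [[1, 2, 5], [3, 4]].
Insert 1: 1 bumps 2 from row 1; 2 bumps 5 from row 2; 5 starts row 3. P = [[1, 4, 7], [2, 6], [5]], Q = [[1, 2, 5], [3, 4], [6]].
Insert 3: 3 bumps 4 from row 1; 4 bumps 6 from row 2; 6 appends to row 3. P = [[1, 3, 7], [2, 4], [5, 6]], Q = [[1, 2, 5], [3, 4], [6, 7]].

So P = [[1, 3, 7], [2, 4], [5, 6]], Q = [[1, 2, 5], [3, 4], [6, 7]].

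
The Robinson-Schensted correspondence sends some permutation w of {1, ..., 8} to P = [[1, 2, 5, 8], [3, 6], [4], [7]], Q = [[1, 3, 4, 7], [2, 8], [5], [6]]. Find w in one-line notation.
7 1 4 6 3 2 8 5

Reverse the RSK construction: for i from n down to 1, find the cell of Q containing i, remove the entry at that cell from P, and reverse-bump it up through P; the value ejected from row 1 is w(i).

Step i=8: Q has 8 at row 2, column 2; remove 6 from row 2 of P and reverse-bump: 6 enters row 1 and ejects 5. So w(8) = 5. P is now [[1, 2, 6, 8], [3], [4], [7]].
Step i=7: Q has 7 at row 1, column 4; remove that cell from P, ejecting 8. So w(7) = 8. P is now [[1, 2, 6], [3], [4], [7]].
Step i=6: Q has 6 at row 4, column 1; remove 7 from row 4 of P and reverse-bump: 7 enters row 3 and ejects 4; 4 enters row 2 and ejects 3; 3 enters row 1 and ejects 2. So w(6) = 2. P is now [[1, 3, 6], [4], [7]].
Step i=5: Q has 5 at row 3, column 1; remove 7 from row 3 of P and reverse-bump: 7 enters row 2 and ejects 4; 4 enters row 1 and ejects 3. So w(5) = 3. P is now [[1, 4, 6], [7]].
Step i=4: Q has 4 at row 1, column 3; remove that cell from P, ejecting 6. So w(4) = 6. P is now [[1, 4], [7]].
Step i=3: Q has 3 at row 1, column 2; remove that cell from P, ejecting 4. So w(3) = 4. P is now [[1], [7]].
Step i=2: Q has 2 at row 2, column 1; remove 7 from row 2 of P and reverse-bump: 7 enters row 1 and ejects 1. So w(2) = 1. P is now [[7]].
Step i=1: Q has 1 at row 1, column 1; remove that cell from P, ejecting 7. So w(1) = 7. P is now [].

So w = 7 1 4 6 3 2 8 5.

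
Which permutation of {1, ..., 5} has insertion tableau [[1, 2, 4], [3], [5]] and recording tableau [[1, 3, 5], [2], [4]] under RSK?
5 1 3 2 4

Reverse the RSK construction: for i from n down to 1, find the cell of Q containing i, remove the entry at that cell from P, and reverse-bump it up through P; the value ejected from row 1 is w(i).

Step i=5: Q has 5 at row 1, column 3; remove that cell from P, ejecting 4. So w(5) = 4. P is now [[1, 2], [3], [5]].
Step i=4: Q has 4 at row 3, column 1; remove 5 from row 3 of P and reverse-bump: 5 enters row 2 and ejects 3; 3 enters row 1 and ejects 2. So w(4) = 2. P is now [[1, 3], [5]].
Step i=3: Q has 3 at row 1, column 2; remove that cell from P, ejecting 3. So w(3) = 3. P is now [[1], [5]].
Step i=2: Q has 2 at row 2, column 1; remove 5 from row 2 of P and reverse-bump: 5 enters row 1 and ejects 1. So w(2) = 1. P is now [[5]].
Step i=1: Q has 1 at row 1, column 1; remove that cell from P, ejecting 5. So w(1) = 5. P is now [].

So w = 5 1 3 2 4.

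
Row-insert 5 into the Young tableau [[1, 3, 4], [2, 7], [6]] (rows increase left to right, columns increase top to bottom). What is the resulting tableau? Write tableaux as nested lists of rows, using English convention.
5 is larger than every entry of row 1, so it is appended to row 1. The new tableau is [[1, 3, 4, 5], [2, 7], [6]].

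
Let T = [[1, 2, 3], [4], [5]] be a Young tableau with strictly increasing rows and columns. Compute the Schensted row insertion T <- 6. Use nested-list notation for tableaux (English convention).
[[1, 2, 3, 6], [4], [5]]

6 is larger than every entry of row 1, so it is appended to row 1. The new tableau is [[1, 2, 3, 6], [4], [5]].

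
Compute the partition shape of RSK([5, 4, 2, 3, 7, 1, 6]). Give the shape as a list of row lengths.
RSK row insertion gives P = [[1, 3, 6], [2, 7], [4], [5]], which has shape [3, 2, 1, 1].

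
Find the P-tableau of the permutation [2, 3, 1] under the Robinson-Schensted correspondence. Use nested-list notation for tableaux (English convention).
Insert 2: appended to row 1. P = [[2]].
Insert 3: appended to row 1. P = [[2, 3]].
Insert 1: 1 bumps 2 from row 1; 2 starts row 2. P = [[1, 3], [2]].

So P = [[1, 3], [2]].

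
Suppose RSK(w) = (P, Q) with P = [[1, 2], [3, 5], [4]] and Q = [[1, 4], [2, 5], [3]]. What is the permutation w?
4 3 1 5 2

Reverse the RSK construction: for i from n down to 1, find the cell of Q containing i, remove the entry at that cell from P, and reverse-bump it up through P; the value ejected from row 1 is w(i).

Step i=5: Q has 5 at row 2, column 2; remove 5 from row 2 of P and reverse-bump: 5 enters row 1 and ejects 2. So w(5) = 2. P is now [[1, 5], [3], [4]].
Step i=4: Q has 4 at row 1, column 2; remove that cell from P, ejecting 5. So w(4) = 5. P is now [[1], [3], [4]].
Step i=3: Q has 3 at row 3, column 1; remove 4 from row 3 of P and reverse-bump: 4 enters row 2 and ejects 3; 3 enters row 1 and ejects 1. So w(3) = 1. P is now [[3], [4]].
Step i=2: Q has 2 at row 2, column 1; remove 4 from row 2 of P and reverse-bump: 4 enters row 1 and ejects 3. So w(2) = 3. P is now [[4]].
Step i=1: Q has 1 at row 1, column 1; remove that cell from P, ejecting 4. So w(1) = 4. P is now [].

So w = 4 3 1 5 2.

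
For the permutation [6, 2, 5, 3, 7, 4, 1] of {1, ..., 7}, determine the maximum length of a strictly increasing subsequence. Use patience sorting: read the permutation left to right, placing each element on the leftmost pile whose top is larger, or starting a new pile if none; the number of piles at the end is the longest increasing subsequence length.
3

6: new pile. tops = [6]
2: onto pile 1 (replacing 6). tops = [2]
5: new pile. tops = [2, 5]
3: onto pile 2 (replacing 5). tops = [2, 3]
7: new pile. tops = [2, 3, 7]
4: onto pile 3 (replacing 7). tops = [2, 3, 4]
1: onto pile 1 (replacing 2). tops = [1, 3, 4]

3 piles, so the longest increasing subsequence has length 3.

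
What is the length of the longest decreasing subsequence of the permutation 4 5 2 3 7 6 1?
3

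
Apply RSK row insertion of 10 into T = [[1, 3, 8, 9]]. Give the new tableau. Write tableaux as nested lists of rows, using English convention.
[[1, 3, 8, 9, 10]]

10 is larger than every entry of row 1, so it is appended to row 1. The new tableau is [[1, 3, 8, 9, 10]].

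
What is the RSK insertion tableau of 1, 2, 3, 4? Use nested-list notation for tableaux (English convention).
P = [[1, 2, 3, 4]]

Insert 1: appended to row 1. P = [[1]].
Insert 2: appended to row 1. P = [[1, 2]].
Insert 3: appended to row 1. P = [[1, 2, 3]].
Insert 4: appended to row 1. P = [[1, 2, 3, 4]].

So P = [[1, 2, 3, 4]].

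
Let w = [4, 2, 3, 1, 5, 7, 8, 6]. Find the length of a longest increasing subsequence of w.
5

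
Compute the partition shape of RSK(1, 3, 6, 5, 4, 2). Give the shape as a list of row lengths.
Row-insert each entry into an empty tableau.

After inserting 1: P = [[1]].
After inserting 3: P = [[1, 3]].
After inserting 6: P = [[1, 3, 6]].
After inserting 5: P = [[1, 3, 5], [6]].
After inserting 4: P = [[1, 3, 4], [5], [6]].
After inserting 2: P = [[1, 2, 4], [3], [5], [6]].

The final insertion tableau P = [[1, 2, 4], [3], [5], [6]] has shape [3, 1, 1, 1].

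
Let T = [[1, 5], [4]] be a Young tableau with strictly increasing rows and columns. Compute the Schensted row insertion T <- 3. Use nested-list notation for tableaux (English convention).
In row 1, 3 replaces 5 (the leftmost entry greater than 3); 5 is bumped to row 2. 5 is appended to row 2. The new tableau is [[1, 3], [4, 5]].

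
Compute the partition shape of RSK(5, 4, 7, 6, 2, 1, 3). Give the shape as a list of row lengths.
Row-insert each entry into an empty tableau.

After inserting 5: P = [[5]].
After inserting 4: P = [[4], [5]].
After inserting 7: P = [[4, 7], [5]].
After inserting 6: P = [[4, 6], [5, 7]].
After inserting 2: P = [[2, 6], [4, 7], [5]].
After inserting 1: P = [[1, 6], [2, 7], [4], [5]].
After inserting 3: P = [[1, 3], [2, 6], [4, 7], [5]].

The final insertion tableau P = [[1, 3], [2, 6], [4, 7], [5]] has shape [2, 2, 2, 1].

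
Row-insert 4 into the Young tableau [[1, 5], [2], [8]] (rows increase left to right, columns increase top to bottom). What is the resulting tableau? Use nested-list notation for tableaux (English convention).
[[1, 4], [2, 5], [8]]

In row 1, 4 replaces 5 (the leftmost entry greater than 4); 5 is bumped to row 2. 5 is appended to row 2. The new tableau is [[1, 4], [2, 5], [8]].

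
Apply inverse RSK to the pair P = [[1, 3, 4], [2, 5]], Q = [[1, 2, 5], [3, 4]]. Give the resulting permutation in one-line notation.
Reverse the RSK construction: for i from n down to 1, find the cell of Q containing i, remove the entry at that cell from P, and reverse-bump it up through P; the value ejected from row 1 is w(i).

Step i=5: Q has 5 at row 1, column 3; remove that cell from P, ejecting 4. So w(5) = 4. P is now [[1, 3], [2, 5]].
Step i=4: Q has 4 at row 2, column 2; remove 5 from row 2 of P and reverse-bump: 5 enters row 1 and ejects 3. So w(4) = 3. P is now [[1, 5], [2]].
Step i=3: Q has 3 at row 2, column 1; remove 2 from row 2 of P and reverse-bump: 2 enters row 1 and ejects 1. So w(3) = 1. P is now [[2, 5]].
Step i=2: Q has 2 at row 1, column 2; remove that cell from P, ejecting 5. So w(2) = 5. P is now [[2]].
Step i=1: Q has 1 at row 1, column 1; remove that cell from P, ejecting 2. So w(1) = 2. P is now [].

So w = 2 5 1 3 4.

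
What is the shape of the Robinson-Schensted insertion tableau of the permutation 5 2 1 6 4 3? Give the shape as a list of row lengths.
[2, 2, 2]

Row-insert each entry into an empty tableau.

After inserting 5: P = [[5]].
After inserting 2: P = [[2], [5]].
After inserting 1: P = [[1], [2], [5]].
After inserting 6: P = [[1, 6], [2], [5]].
After inserting 4: P = [[1, 4], [2, 6], [5]].
After inserting 3: P = [[1, 3], [2, 4], [5, 6]].

The final insertion tableau P = [[1, 3], [2, 4], [5, 6]] has shape [2, 2, 2].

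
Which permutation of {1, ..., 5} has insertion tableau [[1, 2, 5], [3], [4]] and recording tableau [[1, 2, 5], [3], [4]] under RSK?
1 4 3 2 5

Reverse the RSK construction: for i from n down to 1, find the cell of Q containing i, remove the entry at that cell from P, and reverse-bump it up through P; the value ejected from row 1 is w(i).

Step i=5: Q has 5 at row 1, column 3; remove that cell from P, ejecting 5. So w(5) = 5. P is now [[1, 2], [3], [4]].
Step i=4: Q has 4 at row 3, column 1; remove 4 from row 3 of P and reverse-bump: 4 enters row 2 and ejects 3; 3 enters row 1 and ejects 2. So w(4) = 2. P is now [[1, 3], [4]].
Step i=3: Q has 3 at row 2, column 1; remove 4 from row 2 of P and reverse-bump: 4 enters row 1 and ejects 3. So w(3) = 3. P is now [[1, 4]].
Step i=2: Q has 2 at row 1, column 2; remove that cell from P, ejecting 4. So w(2) = 4. P is now [[1]].
Step i=1: Q has 1 at row 1, column 1; remove that cell from P, ejecting 1. So w(1) = 1. P is now [].

So w = 1 4 3 2 5.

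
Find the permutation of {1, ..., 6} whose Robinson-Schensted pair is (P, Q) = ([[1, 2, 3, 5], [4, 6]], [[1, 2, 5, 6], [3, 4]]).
4 6 1 2 3 5

Reverse RSK: for i = n, n-1, ..., 1, locate i in Q, remove the corresponding corner cell from P, and reverse-bump its entry up through P; the value ejected from row 1 is w(i).

So w = 4 6 1 2 3 5.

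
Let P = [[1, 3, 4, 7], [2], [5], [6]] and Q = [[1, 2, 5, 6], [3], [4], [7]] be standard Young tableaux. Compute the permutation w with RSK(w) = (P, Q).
2 6 5 3 4 7 1

Reverse the RSK construction: for i from n down to 1, find the cell of Q containing i, remove the entry at that cell from P, and reverse-bump it up through P; the value ejected from row 1 is w(i).

Step i=7: Q has 7 at row 4, column 1; remove 6 from row 4 of P and reverse-bump: 6 enters row 3 and ejects 5; 5 enters row 2 and ejects 2; 2 enters row 1 and ejects 1. So w(7) = 1. P is now [[2, 3, 4, 7], [5], [6]].
Step i=6: Q has 6 at row 1, column 4; remove that cell from P, ejecting 7. So w(6) = 7. P is now [[2, 3, 4], [5], [6]].
Step i=5: Q has 5 at row 1, column 3; remove that cell from P, ejecting 4. So w(5) = 4. P is now [[2, 3], [5], [6]].
Step i=4: Q has 4 at row 3, column 1; remove 6 from row 3 of P and reverse-bump: 6 enters row 2 and ejects 5; 5 enters row 1 and ejects 3. So w(4) = 3. P is now [[2, 5], [6]].
Step i=3: Q has 3 at row 2, column 1; remove 6 from row 2 of P and reverse-bump: 6 enters row 1 and ejects 5. So w(3) = 5. P is now [[2, 6]].
Step i=2: Q has 2 at row 1, column 2; remove that cell from P, ejecting 6. So w(2) = 6. P is now [[2]].
Step i=1: Q has 1 at row 1, column 1; remove that cell from P, ejecting 2. So w(1) = 2. P is now [].

So w = 2 6 5 3 4 7 1.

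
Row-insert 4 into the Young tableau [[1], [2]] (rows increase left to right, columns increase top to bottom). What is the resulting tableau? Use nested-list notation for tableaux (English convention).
4 is larger than every entry of row 1, so it is appended to row 1. The new tableau is [[1, 4], [2]].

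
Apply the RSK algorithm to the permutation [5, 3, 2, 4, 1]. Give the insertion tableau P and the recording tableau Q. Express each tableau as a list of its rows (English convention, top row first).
P = [[1, 4], [2], [3], [5]], Q = [[1, 4], [2], [3], [5]]

Insert each entry of the permutation into P by Schensted row insertion, recording in Q the position of each new cell.

Insert 5: appended to row 1. P = [[5]].
Insert 3: 3 bumps 5 from row 1; 5 starts row 2. P = [[3], [5]].
Insert 2: 2 bumps 3 from row 1; 3 bumps 5 from row 2; 5 starts row 3. P = [[2], [3], [5]].
Insert 4: appended to row 1. P = [[2, 4], [3], [5]].
Insert 1: 1 bumps 2 from row 1; 2 bumps 3 from row 2; 3 bumps 5 from row 3; 5 starts row 4. P = [[1, 4], [2], [3], [5]].

So P = [[1, 4], [2], [3], [5]], Q = [[1, 4], [2], [3], [5]].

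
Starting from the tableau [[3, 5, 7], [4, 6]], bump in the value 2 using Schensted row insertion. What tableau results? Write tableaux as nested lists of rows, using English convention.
In row 1, 2 replaces 3 (the leftmost entry greater than 2); 3 is bumped to row 2. In row 2, 3 replaces 4 (the leftmost entry greater than 3); 4 is bumped to row 3. 4 starts a new row 3. The new tableau is [[2, 5, 7], [3, 6], [4]].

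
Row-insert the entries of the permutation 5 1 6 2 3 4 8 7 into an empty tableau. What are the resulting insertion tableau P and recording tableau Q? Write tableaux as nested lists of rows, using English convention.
Insert each entry of the permutation into P by Schensted row insertion, recording in Q the position of each new cell.

Insert 5: appended to row 1. P = [[5]].
Insert 1: 1 bumps 5 from row 1; 5 starts row 2. P = [[1], [5]].
Insert 6: appended to row 1. P = [[1, 6], [5]].
Insert 2: 2 bumps 6 from row 1; 6 appends to row 2. P = [[1, 2], [5, 6]].
Insert 3: appended to row 1. P = [[1, 2, 3], [5, 6]].
Insert 4: appended to row 1. P = [[1, 2, 3, 4], [5, 6]].
Insert 8: appended to row 1. P = [[1, 2, 3, 4, 8], [5, 6]].
Insert 7: 7 bumps 8 from row 1; 8 appends to row 2. P = [[1, 2, 3, 4, 7], [5, 6, 8]].

So P = [[1, 2, 3, 4, 7], [5, 6, 8]], Q = [[1, 3, 5, 6, 7], [2, 4, 8]].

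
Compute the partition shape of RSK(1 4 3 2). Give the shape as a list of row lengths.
[2, 1, 1]

Row-insert each entry into an empty tableau.

After inserting 1: P = [[1]].
After inserting 4: P = [[1, 4]].
After inserting 3: P = [[1, 3], [4]].
After inserting 2: P = [[1, 2], [3], [4]].

The final insertion tableau P = [[1, 2], [3], [4]] has shape [2, 1, 1].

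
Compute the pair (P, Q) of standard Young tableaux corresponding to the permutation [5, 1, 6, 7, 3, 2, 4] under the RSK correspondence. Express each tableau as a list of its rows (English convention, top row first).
Insert each entry of the permutation into P by Schensted row insertion, recording in Q the position of each new cell.

After inserting 5: P = [[5]].
After inserting 1: P = [[1], [5]].
After inserting 6: P = [[1, 6], [5]].
After inserting 7: P = [[1, 6, 7], [5]].
After inserting 3: P = [[1, 3, 7], [5, 6]].
After inserting 2: P = [[1, 2, 7], [3, 6], [5]].
After inserting 4: P = [[1, 2, 4], [3, 6, 7], [5]].

So P = [[1, 2, 4], [3, 6, 7], [5]], Q = [[1, 3, 4], [2, 5, 7], [6]].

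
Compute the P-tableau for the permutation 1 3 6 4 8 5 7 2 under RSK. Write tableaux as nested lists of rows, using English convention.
Insert 1: appended to row 1. P = [[1]].
Insert 3: appended to row 1. P = [[1, 3]].
Insert 6: appended to row 1. P = [[1, 3, 6]].
Insert 4: 4 bumps 6 from row 1; 6 starts row 2. P = [[1, 3, 4], [6]].
Insert 8: appended to row 1. P = [[1, 3, 4, 8], [6]].
Insert 5: 5 bumps 8 from row 1; 8 appends to row 2. P = [[1, 3, 4, 5], [6, 8]].
Insert 7: appended to row 1. P = [[1, 3, 4, 5, 7], [6, 8]].
Insert 2: 2 bumps 3 from row 1; 3 bumps 6 from row 2; 6 starts row 3. P = [[1, 2, 4, 5, 7], [3, 8], [6]].

So P = [[1, 2, 4, 5, 7], [3, 8], [6]].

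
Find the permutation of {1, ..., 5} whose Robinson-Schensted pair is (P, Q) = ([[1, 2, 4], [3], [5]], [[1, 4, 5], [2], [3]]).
Reverse the RSK construction: for i from n down to 1, find the cell of Q containing i, remove the entry at that cell from P, and reverse-bump it up through P; the value ejected from row 1 is w(i).

Step i=5: Q has 5 at row 1, column 3; remove that cell from P, ejecting 4. So w(5) = 4. P is now [[1, 2], [3], [5]].
Step i=4: Q has 4 at row 1, column 2; remove that cell from P, ejecting 2. So w(4) = 2. P is now [[1], [3], [5]].
Step i=3: Q has 3 at row 3, column 1; remove 5 from row 3 of P and reverse-bump: 5 enters row 2 and ejects 3; 3 enters row 1 and ejects 1. So w(3) = 1. P is now [[3], [5]].
Step i=2: Q has 2 at row 2, column 1; remove 5 from row 2 of P and reverse-bump: 5 enters row 1 and ejects 3. So w(2) = 3. P is now [[5]].
Step i=1: Q has 1 at row 1, column 1; remove that cell from P, ejecting 5. So w(1) = 5. P is now [].

So w = 5 3 1 2 4.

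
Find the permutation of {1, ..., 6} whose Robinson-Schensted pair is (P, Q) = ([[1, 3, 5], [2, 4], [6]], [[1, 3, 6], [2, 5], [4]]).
6 2 4 1 3 5

Reverse the RSK construction: for i from n down to 1, find the cell of Q containing i, remove the entry at that cell from P, and reverse-bump it up through P; the value ejected from row 1 is w(i).

Step i=6: Q has 6 at row 1, column 3; remove that cell from P, ejecting 5. So w(6) = 5. P is now [[1, 3], [2, 4], [6]].
Step i=5: Q has 5 at row 2, column 2; remove 4 from row 2 of P and reverse-bump: 4 enters row 1 and ejects 3. So w(5) = 3. P is now [[1, 4], [2], [6]].
Step i=4: Q has 4 at row 3, column 1; remove 6 from row 3 of P and reverse-bump: 6 enters row 2 and ejects 2; 2 enters row 1 and ejects 1. So w(4) = 1. P is now [[2, 4], [6]].
Step i=3: Q has 3 at row 1, column 2; remove that cell from P, ejecting 4. So w(3) = 4. P is now [[2], [6]].
Step i=2: Q has 2 at row 2, column 1; remove 6 from row 2 of P and reverse-bump: 6 enters row 1 and ejects 2. So w(2) = 2. P is now [[6]].
Step i=1: Q has 1 at row 1, column 1; remove that cell from P, ejecting 6. So w(1) = 6. P is now [].

So w = 6 2 4 1 3 5.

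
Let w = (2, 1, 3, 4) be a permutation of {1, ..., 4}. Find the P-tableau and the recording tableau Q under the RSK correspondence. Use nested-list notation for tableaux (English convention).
P = [[1, 3, 4], [2]], Q = [[1, 3, 4], [2]]

Insert each entry of the permutation into P by Schensted row insertion, recording in Q the position of each new cell.

After inserting 2: P = [[2]].
After inserting 1: P = [[1], [2]].
After inserting 3: P = [[1, 3], [2]].
After inserting 4: P = [[1, 3, 4], [2]].

So P = [[1, 3, 4], [2]], Q = [[1, 3, 4], [2]].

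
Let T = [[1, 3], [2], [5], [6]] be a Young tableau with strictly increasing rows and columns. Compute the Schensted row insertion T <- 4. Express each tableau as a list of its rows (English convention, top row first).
4 is larger than every entry of row 1, so it is appended to row 1. The new tableau is [[1, 3, 4], [2], [5], [6]].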